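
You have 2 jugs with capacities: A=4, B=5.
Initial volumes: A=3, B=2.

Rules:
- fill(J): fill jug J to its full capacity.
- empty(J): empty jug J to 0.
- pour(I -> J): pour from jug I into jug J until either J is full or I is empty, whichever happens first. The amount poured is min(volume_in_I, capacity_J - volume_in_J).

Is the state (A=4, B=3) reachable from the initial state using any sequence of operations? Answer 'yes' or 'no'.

Answer: yes

Derivation:
BFS from (A=3, B=2):
  1. empty(B) -> (A=3 B=0)
  2. pour(A -> B) -> (A=0 B=3)
  3. fill(A) -> (A=4 B=3)
Target reached → yes.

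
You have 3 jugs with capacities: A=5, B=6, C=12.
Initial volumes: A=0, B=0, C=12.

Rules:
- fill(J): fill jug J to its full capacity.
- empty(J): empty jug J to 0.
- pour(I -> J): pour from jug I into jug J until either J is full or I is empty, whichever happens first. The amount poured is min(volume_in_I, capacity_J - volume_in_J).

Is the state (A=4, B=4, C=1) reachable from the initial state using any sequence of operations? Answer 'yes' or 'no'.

BFS explored all 326 reachable states.
Reachable set includes: (0,0,0), (0,0,1), (0,0,2), (0,0,3), (0,0,4), (0,0,5), (0,0,6), (0,0,7), (0,0,8), (0,0,9), (0,0,10), (0,0,11) ...
Target (A=4, B=4, C=1) not in reachable set → no.

Answer: no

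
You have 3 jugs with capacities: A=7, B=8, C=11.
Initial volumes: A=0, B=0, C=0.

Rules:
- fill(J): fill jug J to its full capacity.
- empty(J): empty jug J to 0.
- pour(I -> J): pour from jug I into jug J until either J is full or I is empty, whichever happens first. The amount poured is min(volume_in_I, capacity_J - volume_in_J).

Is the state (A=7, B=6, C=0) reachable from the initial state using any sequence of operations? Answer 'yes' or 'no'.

BFS from (A=0, B=0, C=0):
  1. fill(A) -> (A=7 B=0 C=0)
  2. pour(A -> B) -> (A=0 B=7 C=0)
  3. fill(A) -> (A=7 B=7 C=0)
  4. pour(A -> B) -> (A=6 B=8 C=0)
  5. empty(B) -> (A=6 B=0 C=0)
  6. pour(A -> B) -> (A=0 B=6 C=0)
  7. fill(A) -> (A=7 B=6 C=0)
Target reached → yes.

Answer: yes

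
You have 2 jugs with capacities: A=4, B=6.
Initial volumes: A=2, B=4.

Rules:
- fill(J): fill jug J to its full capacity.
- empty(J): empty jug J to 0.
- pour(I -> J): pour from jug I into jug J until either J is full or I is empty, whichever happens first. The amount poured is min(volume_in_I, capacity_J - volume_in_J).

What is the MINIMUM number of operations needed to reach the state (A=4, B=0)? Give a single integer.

Answer: 2

Derivation:
BFS from (A=2, B=4). One shortest path:
  1. fill(A) -> (A=4 B=4)
  2. empty(B) -> (A=4 B=0)
Reached target in 2 moves.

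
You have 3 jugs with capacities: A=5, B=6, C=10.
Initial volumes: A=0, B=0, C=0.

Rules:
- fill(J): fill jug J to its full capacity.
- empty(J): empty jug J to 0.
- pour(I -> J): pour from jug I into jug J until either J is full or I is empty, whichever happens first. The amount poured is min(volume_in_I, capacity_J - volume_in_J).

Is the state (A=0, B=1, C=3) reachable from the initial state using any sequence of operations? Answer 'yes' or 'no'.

BFS from (A=0, B=0, C=0):
  1. fill(A) -> (A=5 B=0 C=0)
  2. fill(C) -> (A=5 B=0 C=10)
  3. pour(A -> B) -> (A=0 B=5 C=10)
  4. pour(C -> B) -> (A=0 B=6 C=9)
  5. empty(B) -> (A=0 B=0 C=9)
  6. pour(C -> B) -> (A=0 B=6 C=3)
  7. pour(B -> A) -> (A=5 B=1 C=3)
  8. empty(A) -> (A=0 B=1 C=3)
Target reached → yes.

Answer: yes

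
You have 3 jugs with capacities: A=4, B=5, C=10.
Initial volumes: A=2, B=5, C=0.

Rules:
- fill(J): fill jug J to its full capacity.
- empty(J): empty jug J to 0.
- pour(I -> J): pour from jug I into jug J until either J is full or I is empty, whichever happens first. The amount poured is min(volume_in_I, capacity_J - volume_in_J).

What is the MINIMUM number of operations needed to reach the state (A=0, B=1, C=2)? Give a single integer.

Answer: 3

Derivation:
BFS from (A=2, B=5, C=0). One shortest path:
  1. pour(A -> C) -> (A=0 B=5 C=2)
  2. pour(B -> A) -> (A=4 B=1 C=2)
  3. empty(A) -> (A=0 B=1 C=2)
Reached target in 3 moves.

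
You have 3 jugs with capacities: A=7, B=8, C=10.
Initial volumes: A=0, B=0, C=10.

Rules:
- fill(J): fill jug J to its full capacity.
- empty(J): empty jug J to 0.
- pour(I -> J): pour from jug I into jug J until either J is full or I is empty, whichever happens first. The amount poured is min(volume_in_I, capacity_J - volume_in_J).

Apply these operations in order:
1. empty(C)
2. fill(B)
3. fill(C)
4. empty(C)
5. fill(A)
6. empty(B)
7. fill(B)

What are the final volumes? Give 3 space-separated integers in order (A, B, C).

Answer: 7 8 0

Derivation:
Step 1: empty(C) -> (A=0 B=0 C=0)
Step 2: fill(B) -> (A=0 B=8 C=0)
Step 3: fill(C) -> (A=0 B=8 C=10)
Step 4: empty(C) -> (A=0 B=8 C=0)
Step 5: fill(A) -> (A=7 B=8 C=0)
Step 6: empty(B) -> (A=7 B=0 C=0)
Step 7: fill(B) -> (A=7 B=8 C=0)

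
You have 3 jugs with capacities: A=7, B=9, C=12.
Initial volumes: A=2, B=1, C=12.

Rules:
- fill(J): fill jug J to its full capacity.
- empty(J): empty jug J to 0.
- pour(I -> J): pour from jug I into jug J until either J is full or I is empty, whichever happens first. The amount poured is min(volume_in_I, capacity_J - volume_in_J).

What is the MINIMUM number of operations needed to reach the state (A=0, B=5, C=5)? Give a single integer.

Answer: 6

Derivation:
BFS from (A=2, B=1, C=12). One shortest path:
  1. pour(B -> A) -> (A=3 B=0 C=12)
  2. fill(B) -> (A=3 B=9 C=12)
  3. pour(B -> A) -> (A=7 B=5 C=12)
  4. empty(A) -> (A=0 B=5 C=12)
  5. pour(C -> A) -> (A=7 B=5 C=5)
  6. empty(A) -> (A=0 B=5 C=5)
Reached target in 6 moves.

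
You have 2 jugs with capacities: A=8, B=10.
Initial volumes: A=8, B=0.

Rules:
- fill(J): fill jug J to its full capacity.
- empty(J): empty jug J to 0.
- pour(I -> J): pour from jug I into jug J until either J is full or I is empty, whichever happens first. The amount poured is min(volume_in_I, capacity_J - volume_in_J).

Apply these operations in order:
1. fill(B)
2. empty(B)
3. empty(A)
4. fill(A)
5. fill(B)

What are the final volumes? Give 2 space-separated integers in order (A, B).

Answer: 8 10

Derivation:
Step 1: fill(B) -> (A=8 B=10)
Step 2: empty(B) -> (A=8 B=0)
Step 3: empty(A) -> (A=0 B=0)
Step 4: fill(A) -> (A=8 B=0)
Step 5: fill(B) -> (A=8 B=10)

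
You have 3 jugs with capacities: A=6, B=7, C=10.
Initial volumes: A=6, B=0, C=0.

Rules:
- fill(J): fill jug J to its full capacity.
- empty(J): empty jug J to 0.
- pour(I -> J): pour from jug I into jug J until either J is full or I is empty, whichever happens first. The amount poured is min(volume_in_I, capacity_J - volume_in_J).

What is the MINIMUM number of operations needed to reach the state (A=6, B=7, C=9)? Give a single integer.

Answer: 4

Derivation:
BFS from (A=6, B=0, C=0). One shortest path:
  1. fill(C) -> (A=6 B=0 C=10)
  2. pour(A -> B) -> (A=0 B=6 C=10)
  3. fill(A) -> (A=6 B=6 C=10)
  4. pour(C -> B) -> (A=6 B=7 C=9)
Reached target in 4 moves.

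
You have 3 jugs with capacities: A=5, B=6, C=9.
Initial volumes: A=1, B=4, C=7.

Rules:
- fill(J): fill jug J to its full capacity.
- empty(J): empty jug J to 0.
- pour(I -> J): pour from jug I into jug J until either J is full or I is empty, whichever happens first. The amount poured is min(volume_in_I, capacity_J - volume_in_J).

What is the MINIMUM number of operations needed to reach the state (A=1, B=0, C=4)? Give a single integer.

BFS from (A=1, B=4, C=7). One shortest path:
  1. empty(C) -> (A=1 B=4 C=0)
  2. pour(B -> C) -> (A=1 B=0 C=4)
Reached target in 2 moves.

Answer: 2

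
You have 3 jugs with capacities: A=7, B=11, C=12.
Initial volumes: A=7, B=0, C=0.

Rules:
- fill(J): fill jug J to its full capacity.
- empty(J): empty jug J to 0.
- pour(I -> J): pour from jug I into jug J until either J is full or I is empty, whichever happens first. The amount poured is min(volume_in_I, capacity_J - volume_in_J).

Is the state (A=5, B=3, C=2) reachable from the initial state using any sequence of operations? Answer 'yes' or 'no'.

Answer: no

Derivation:
BFS explored all 588 reachable states.
Reachable set includes: (0,0,0), (0,0,1), (0,0,2), (0,0,3), (0,0,4), (0,0,5), (0,0,6), (0,0,7), (0,0,8), (0,0,9), (0,0,10), (0,0,11) ...
Target (A=5, B=3, C=2) not in reachable set → no.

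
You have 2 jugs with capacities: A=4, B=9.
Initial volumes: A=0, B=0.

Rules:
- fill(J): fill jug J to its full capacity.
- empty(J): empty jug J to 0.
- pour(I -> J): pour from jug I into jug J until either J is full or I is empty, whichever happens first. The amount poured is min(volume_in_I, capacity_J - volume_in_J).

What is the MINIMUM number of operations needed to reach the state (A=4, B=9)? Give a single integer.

BFS from (A=0, B=0). One shortest path:
  1. fill(A) -> (A=4 B=0)
  2. fill(B) -> (A=4 B=9)
Reached target in 2 moves.

Answer: 2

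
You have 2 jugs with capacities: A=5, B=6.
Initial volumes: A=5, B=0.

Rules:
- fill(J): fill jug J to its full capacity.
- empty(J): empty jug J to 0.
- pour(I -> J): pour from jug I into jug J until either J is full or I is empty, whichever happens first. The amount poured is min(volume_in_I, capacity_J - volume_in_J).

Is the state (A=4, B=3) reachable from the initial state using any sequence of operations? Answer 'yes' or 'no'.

BFS explored all 22 reachable states.
Reachable set includes: (0,0), (0,1), (0,2), (0,3), (0,4), (0,5), (0,6), (1,0), (1,6), (2,0), (2,6), (3,0) ...
Target (A=4, B=3) not in reachable set → no.

Answer: no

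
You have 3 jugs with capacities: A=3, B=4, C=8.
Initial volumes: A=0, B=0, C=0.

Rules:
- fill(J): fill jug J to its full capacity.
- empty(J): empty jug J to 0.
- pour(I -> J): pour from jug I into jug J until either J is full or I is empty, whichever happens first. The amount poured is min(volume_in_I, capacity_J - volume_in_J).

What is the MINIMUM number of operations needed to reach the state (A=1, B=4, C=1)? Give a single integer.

Answer: 8

Derivation:
BFS from (A=0, B=0, C=0). One shortest path:
  1. fill(A) -> (A=3 B=0 C=0)
  2. pour(A -> B) -> (A=0 B=3 C=0)
  3. fill(A) -> (A=3 B=3 C=0)
  4. pour(A -> B) -> (A=2 B=4 C=0)
  5. pour(B -> C) -> (A=2 B=0 C=4)
  6. pour(A -> B) -> (A=0 B=2 C=4)
  7. pour(C -> A) -> (A=3 B=2 C=1)
  8. pour(A -> B) -> (A=1 B=4 C=1)
Reached target in 8 moves.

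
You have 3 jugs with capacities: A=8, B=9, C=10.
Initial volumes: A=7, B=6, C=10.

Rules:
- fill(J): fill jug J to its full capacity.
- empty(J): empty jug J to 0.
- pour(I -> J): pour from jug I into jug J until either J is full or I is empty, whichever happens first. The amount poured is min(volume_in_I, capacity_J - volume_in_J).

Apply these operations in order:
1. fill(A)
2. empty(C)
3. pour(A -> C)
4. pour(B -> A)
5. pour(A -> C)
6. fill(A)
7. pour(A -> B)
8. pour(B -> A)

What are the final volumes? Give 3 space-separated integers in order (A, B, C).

Answer: 8 0 10

Derivation:
Step 1: fill(A) -> (A=8 B=6 C=10)
Step 2: empty(C) -> (A=8 B=6 C=0)
Step 3: pour(A -> C) -> (A=0 B=6 C=8)
Step 4: pour(B -> A) -> (A=6 B=0 C=8)
Step 5: pour(A -> C) -> (A=4 B=0 C=10)
Step 6: fill(A) -> (A=8 B=0 C=10)
Step 7: pour(A -> B) -> (A=0 B=8 C=10)
Step 8: pour(B -> A) -> (A=8 B=0 C=10)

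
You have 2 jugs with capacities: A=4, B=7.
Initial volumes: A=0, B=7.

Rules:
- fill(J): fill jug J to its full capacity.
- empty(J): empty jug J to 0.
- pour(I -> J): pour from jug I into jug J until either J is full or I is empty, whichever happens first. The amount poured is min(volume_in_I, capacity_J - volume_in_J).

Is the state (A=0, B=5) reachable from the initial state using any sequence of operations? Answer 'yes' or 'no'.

Answer: yes

Derivation:
BFS from (A=0, B=7):
  1. fill(A) -> (A=4 B=7)
  2. empty(B) -> (A=4 B=0)
  3. pour(A -> B) -> (A=0 B=4)
  4. fill(A) -> (A=4 B=4)
  5. pour(A -> B) -> (A=1 B=7)
  6. empty(B) -> (A=1 B=0)
  7. pour(A -> B) -> (A=0 B=1)
  8. fill(A) -> (A=4 B=1)
  9. pour(A -> B) -> (A=0 B=5)
Target reached → yes.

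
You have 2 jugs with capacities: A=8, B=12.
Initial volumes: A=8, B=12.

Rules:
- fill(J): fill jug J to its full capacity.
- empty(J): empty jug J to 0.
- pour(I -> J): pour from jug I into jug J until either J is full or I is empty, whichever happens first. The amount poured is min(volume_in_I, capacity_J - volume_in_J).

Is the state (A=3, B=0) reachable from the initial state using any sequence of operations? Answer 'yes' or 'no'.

Answer: no

Derivation:
BFS explored all 10 reachable states.
Reachable set includes: (0,0), (0,4), (0,8), (0,12), (4,0), (4,12), (8,0), (8,4), (8,8), (8,12)
Target (A=3, B=0) not in reachable set → no.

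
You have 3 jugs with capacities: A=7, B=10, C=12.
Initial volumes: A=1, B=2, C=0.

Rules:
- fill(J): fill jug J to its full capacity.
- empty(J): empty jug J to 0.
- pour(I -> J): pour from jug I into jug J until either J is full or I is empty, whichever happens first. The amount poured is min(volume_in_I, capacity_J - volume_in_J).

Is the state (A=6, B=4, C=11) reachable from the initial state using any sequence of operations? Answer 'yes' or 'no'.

Answer: no

Derivation:
BFS explored all 550 reachable states.
Reachable set includes: (0,0,0), (0,0,1), (0,0,2), (0,0,3), (0,0,4), (0,0,5), (0,0,6), (0,0,7), (0,0,8), (0,0,9), (0,0,10), (0,0,11) ...
Target (A=6, B=4, C=11) not in reachable set → no.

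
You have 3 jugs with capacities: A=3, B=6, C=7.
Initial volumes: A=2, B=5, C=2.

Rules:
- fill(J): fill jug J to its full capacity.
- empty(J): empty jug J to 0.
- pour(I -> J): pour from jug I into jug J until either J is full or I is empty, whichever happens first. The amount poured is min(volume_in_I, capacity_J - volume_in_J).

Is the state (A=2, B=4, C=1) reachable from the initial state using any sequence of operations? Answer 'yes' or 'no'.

BFS explored all 165 reachable states.
Reachable set includes: (0,0,0), (0,0,1), (0,0,2), (0,0,3), (0,0,4), (0,0,5), (0,0,6), (0,0,7), (0,1,0), (0,1,1), (0,1,2), (0,1,3) ...
Target (A=2, B=4, C=1) not in reachable set → no.

Answer: no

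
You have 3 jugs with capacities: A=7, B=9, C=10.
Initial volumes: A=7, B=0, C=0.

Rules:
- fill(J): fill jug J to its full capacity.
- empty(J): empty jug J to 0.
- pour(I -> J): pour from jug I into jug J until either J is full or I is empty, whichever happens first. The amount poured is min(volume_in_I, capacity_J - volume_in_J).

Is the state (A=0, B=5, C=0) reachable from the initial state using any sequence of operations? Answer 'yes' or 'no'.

BFS from (A=7, B=0, C=0):
  1. pour(A -> B) -> (A=0 B=7 C=0)
  2. fill(A) -> (A=7 B=7 C=0)
  3. pour(A -> B) -> (A=5 B=9 C=0)
  4. empty(B) -> (A=5 B=0 C=0)
  5. pour(A -> B) -> (A=0 B=5 C=0)
Target reached → yes.

Answer: yes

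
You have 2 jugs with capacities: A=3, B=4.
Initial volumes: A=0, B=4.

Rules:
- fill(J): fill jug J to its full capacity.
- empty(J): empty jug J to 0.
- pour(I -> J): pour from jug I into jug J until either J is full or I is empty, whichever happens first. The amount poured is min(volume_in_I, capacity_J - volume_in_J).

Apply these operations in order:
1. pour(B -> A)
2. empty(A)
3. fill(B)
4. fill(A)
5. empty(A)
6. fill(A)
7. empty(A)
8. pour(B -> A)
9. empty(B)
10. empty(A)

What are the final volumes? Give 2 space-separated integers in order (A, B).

Step 1: pour(B -> A) -> (A=3 B=1)
Step 2: empty(A) -> (A=0 B=1)
Step 3: fill(B) -> (A=0 B=4)
Step 4: fill(A) -> (A=3 B=4)
Step 5: empty(A) -> (A=0 B=4)
Step 6: fill(A) -> (A=3 B=4)
Step 7: empty(A) -> (A=0 B=4)
Step 8: pour(B -> A) -> (A=3 B=1)
Step 9: empty(B) -> (A=3 B=0)
Step 10: empty(A) -> (A=0 B=0)

Answer: 0 0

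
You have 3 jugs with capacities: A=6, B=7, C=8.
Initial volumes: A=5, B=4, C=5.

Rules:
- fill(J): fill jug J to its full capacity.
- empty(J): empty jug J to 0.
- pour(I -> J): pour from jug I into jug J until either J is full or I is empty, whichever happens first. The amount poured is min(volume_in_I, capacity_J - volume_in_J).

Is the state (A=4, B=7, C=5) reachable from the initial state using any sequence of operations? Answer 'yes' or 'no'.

BFS from (A=5, B=4, C=5):
  1. empty(A) -> (A=0 B=4 C=5)
  2. pour(B -> A) -> (A=4 B=0 C=5)
  3. fill(B) -> (A=4 B=7 C=5)
Target reached → yes.

Answer: yes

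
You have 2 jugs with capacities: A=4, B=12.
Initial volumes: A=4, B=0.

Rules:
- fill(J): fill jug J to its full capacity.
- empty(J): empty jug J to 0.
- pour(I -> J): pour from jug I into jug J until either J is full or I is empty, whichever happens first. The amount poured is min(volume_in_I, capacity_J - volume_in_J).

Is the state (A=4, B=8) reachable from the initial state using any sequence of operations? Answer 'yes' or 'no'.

BFS from (A=4, B=0):
  1. empty(A) -> (A=0 B=0)
  2. fill(B) -> (A=0 B=12)
  3. pour(B -> A) -> (A=4 B=8)
Target reached → yes.

Answer: yes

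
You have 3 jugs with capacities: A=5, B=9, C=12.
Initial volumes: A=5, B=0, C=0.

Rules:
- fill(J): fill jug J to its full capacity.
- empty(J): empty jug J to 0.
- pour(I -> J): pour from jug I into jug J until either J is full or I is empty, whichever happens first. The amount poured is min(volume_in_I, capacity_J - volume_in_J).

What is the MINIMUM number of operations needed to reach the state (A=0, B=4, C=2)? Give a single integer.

BFS from (A=5, B=0, C=0). One shortest path:
  1. empty(A) -> (A=0 B=0 C=0)
  2. fill(B) -> (A=0 B=9 C=0)
  3. pour(B -> C) -> (A=0 B=0 C=9)
  4. fill(B) -> (A=0 B=9 C=9)
  5. pour(B -> A) -> (A=5 B=4 C=9)
  6. pour(A -> C) -> (A=2 B=4 C=12)
  7. empty(C) -> (A=2 B=4 C=0)
  8. pour(A -> C) -> (A=0 B=4 C=2)
Reached target in 8 moves.

Answer: 8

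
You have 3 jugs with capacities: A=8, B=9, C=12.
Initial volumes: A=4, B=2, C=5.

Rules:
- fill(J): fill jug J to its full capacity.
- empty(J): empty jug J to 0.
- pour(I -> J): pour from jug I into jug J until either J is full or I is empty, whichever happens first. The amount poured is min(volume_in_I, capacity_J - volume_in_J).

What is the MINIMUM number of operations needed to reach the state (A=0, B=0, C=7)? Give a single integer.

BFS from (A=4, B=2, C=5). One shortest path:
  1. empty(A) -> (A=0 B=2 C=5)
  2. pour(B -> C) -> (A=0 B=0 C=7)
Reached target in 2 moves.

Answer: 2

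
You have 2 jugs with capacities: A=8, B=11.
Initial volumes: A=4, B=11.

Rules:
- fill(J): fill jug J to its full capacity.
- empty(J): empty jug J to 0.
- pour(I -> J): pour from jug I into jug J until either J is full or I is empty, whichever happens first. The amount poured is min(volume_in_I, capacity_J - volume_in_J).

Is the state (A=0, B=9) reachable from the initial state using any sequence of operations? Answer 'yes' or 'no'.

BFS from (A=4, B=11):
  1. empty(B) -> (A=4 B=0)
  2. pour(A -> B) -> (A=0 B=4)
  3. fill(A) -> (A=8 B=4)
  4. pour(A -> B) -> (A=1 B=11)
  5. empty(B) -> (A=1 B=0)
  6. pour(A -> B) -> (A=0 B=1)
  7. fill(A) -> (A=8 B=1)
  8. pour(A -> B) -> (A=0 B=9)
Target reached → yes.

Answer: yes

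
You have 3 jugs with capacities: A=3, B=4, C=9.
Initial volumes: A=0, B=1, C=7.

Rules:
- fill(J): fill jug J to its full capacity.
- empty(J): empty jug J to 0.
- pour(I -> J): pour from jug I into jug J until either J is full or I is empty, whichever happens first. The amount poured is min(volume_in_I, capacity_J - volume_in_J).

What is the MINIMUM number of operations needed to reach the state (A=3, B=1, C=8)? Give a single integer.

BFS from (A=0, B=1, C=7). One shortest path:
  1. pour(B -> C) -> (A=0 B=0 C=8)
  2. fill(B) -> (A=0 B=4 C=8)
  3. pour(B -> A) -> (A=3 B=1 C=8)
Reached target in 3 moves.

Answer: 3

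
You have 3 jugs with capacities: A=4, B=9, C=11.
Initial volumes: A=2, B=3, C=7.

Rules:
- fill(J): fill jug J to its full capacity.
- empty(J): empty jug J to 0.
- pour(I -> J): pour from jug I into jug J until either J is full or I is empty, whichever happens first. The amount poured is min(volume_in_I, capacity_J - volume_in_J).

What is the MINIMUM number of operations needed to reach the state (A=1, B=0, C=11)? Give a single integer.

Answer: 2

Derivation:
BFS from (A=2, B=3, C=7). One shortest path:
  1. pour(B -> C) -> (A=2 B=0 C=10)
  2. pour(A -> C) -> (A=1 B=0 C=11)
Reached target in 2 moves.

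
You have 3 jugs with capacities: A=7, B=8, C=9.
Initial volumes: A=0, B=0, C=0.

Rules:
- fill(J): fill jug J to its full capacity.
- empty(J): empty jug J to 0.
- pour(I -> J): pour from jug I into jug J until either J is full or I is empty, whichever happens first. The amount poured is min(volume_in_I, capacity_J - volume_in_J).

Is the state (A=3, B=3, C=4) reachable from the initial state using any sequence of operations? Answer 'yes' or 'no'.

Answer: no

Derivation:
BFS explored all 384 reachable states.
Reachable set includes: (0,0,0), (0,0,1), (0,0,2), (0,0,3), (0,0,4), (0,0,5), (0,0,6), (0,0,7), (0,0,8), (0,0,9), (0,1,0), (0,1,1) ...
Target (A=3, B=3, C=4) not in reachable set → no.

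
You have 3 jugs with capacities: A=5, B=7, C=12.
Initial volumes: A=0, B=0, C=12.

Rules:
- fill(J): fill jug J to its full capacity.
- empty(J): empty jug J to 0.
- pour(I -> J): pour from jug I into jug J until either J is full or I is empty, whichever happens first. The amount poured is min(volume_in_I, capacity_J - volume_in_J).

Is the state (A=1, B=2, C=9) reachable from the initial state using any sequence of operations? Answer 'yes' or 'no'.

BFS explored all 360 reachable states.
Reachable set includes: (0,0,0), (0,0,1), (0,0,2), (0,0,3), (0,0,4), (0,0,5), (0,0,6), (0,0,7), (0,0,8), (0,0,9), (0,0,10), (0,0,11) ...
Target (A=1, B=2, C=9) not in reachable set → no.

Answer: no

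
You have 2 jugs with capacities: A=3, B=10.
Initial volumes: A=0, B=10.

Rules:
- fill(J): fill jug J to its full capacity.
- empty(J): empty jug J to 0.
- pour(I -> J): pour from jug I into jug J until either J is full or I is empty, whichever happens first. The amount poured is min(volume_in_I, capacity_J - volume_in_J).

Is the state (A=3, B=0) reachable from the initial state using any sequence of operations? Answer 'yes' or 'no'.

BFS from (A=0, B=10):
  1. fill(A) -> (A=3 B=10)
  2. empty(B) -> (A=3 B=0)
Target reached → yes.

Answer: yes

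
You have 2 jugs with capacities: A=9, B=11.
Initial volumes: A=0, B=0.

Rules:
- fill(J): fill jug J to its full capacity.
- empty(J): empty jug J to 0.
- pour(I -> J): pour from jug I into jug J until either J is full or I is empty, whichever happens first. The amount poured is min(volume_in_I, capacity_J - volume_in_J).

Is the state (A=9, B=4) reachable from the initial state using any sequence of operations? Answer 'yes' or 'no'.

Answer: yes

Derivation:
BFS from (A=0, B=0):
  1. fill(B) -> (A=0 B=11)
  2. pour(B -> A) -> (A=9 B=2)
  3. empty(A) -> (A=0 B=2)
  4. pour(B -> A) -> (A=2 B=0)
  5. fill(B) -> (A=2 B=11)
  6. pour(B -> A) -> (A=9 B=4)
Target reached → yes.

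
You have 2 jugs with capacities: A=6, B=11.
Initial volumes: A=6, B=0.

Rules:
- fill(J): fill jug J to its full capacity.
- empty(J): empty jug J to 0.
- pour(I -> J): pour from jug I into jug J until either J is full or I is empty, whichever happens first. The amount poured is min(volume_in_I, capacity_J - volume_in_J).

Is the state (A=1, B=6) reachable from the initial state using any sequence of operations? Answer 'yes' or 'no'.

Answer: no

Derivation:
BFS explored all 34 reachable states.
Reachable set includes: (0,0), (0,1), (0,2), (0,3), (0,4), (0,5), (0,6), (0,7), (0,8), (0,9), (0,10), (0,11) ...
Target (A=1, B=6) not in reachable set → no.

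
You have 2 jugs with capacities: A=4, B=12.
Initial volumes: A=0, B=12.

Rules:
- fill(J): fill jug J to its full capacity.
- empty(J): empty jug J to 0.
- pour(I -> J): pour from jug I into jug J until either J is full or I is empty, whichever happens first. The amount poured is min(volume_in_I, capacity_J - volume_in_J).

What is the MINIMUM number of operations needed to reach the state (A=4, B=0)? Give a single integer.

Answer: 2

Derivation:
BFS from (A=0, B=12). One shortest path:
  1. fill(A) -> (A=4 B=12)
  2. empty(B) -> (A=4 B=0)
Reached target in 2 moves.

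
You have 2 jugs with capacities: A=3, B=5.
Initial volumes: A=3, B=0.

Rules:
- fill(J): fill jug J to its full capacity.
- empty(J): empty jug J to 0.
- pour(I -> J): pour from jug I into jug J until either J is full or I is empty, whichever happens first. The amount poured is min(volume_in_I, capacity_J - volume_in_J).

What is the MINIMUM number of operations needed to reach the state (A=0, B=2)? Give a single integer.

Answer: 4

Derivation:
BFS from (A=3, B=0). One shortest path:
  1. empty(A) -> (A=0 B=0)
  2. fill(B) -> (A=0 B=5)
  3. pour(B -> A) -> (A=3 B=2)
  4. empty(A) -> (A=0 B=2)
Reached target in 4 moves.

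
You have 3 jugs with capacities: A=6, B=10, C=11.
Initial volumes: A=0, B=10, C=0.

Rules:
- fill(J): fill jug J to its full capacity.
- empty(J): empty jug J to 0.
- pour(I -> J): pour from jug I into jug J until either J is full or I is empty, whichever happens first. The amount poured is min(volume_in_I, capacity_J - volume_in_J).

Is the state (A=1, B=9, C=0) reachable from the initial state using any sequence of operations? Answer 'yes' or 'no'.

Answer: yes

Derivation:
BFS from (A=0, B=10, C=0):
  1. fill(A) -> (A=6 B=10 C=0)
  2. pour(B -> C) -> (A=6 B=0 C=10)
  3. pour(A -> C) -> (A=5 B=0 C=11)
  4. pour(C -> B) -> (A=5 B=10 C=1)
  5. pour(B -> A) -> (A=6 B=9 C=1)
  6. empty(A) -> (A=0 B=9 C=1)
  7. pour(C -> A) -> (A=1 B=9 C=0)
Target reached → yes.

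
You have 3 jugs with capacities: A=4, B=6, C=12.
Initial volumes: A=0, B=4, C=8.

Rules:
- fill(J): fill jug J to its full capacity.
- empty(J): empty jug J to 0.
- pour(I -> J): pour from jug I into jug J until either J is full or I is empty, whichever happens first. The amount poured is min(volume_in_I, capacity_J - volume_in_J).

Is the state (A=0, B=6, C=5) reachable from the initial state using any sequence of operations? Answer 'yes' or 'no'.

BFS explored all 74 reachable states.
Reachable set includes: (0,0,0), (0,0,2), (0,0,4), (0,0,6), (0,0,8), (0,0,10), (0,0,12), (0,2,0), (0,2,2), (0,2,4), (0,2,6), (0,2,8) ...
Target (A=0, B=6, C=5) not in reachable set → no.

Answer: no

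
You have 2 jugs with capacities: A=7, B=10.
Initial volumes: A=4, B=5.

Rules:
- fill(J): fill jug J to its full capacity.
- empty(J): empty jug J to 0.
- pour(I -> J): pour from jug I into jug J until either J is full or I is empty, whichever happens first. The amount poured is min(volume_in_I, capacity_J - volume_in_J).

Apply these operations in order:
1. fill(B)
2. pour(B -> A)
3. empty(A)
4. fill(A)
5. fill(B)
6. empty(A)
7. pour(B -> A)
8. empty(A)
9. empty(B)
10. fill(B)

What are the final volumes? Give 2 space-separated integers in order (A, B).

Answer: 0 10

Derivation:
Step 1: fill(B) -> (A=4 B=10)
Step 2: pour(B -> A) -> (A=7 B=7)
Step 3: empty(A) -> (A=0 B=7)
Step 4: fill(A) -> (A=7 B=7)
Step 5: fill(B) -> (A=7 B=10)
Step 6: empty(A) -> (A=0 B=10)
Step 7: pour(B -> A) -> (A=7 B=3)
Step 8: empty(A) -> (A=0 B=3)
Step 9: empty(B) -> (A=0 B=0)
Step 10: fill(B) -> (A=0 B=10)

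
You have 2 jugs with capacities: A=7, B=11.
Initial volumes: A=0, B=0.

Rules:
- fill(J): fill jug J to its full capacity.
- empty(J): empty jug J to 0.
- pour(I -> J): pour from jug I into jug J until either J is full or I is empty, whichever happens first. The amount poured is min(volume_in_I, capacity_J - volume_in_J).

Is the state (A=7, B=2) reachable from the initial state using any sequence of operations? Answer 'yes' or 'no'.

Answer: yes

Derivation:
BFS from (A=0, B=0):
  1. fill(A) -> (A=7 B=0)
  2. pour(A -> B) -> (A=0 B=7)
  3. fill(A) -> (A=7 B=7)
  4. pour(A -> B) -> (A=3 B=11)
  5. empty(B) -> (A=3 B=0)
  6. pour(A -> B) -> (A=0 B=3)
  7. fill(A) -> (A=7 B=3)
  8. pour(A -> B) -> (A=0 B=10)
  9. fill(A) -> (A=7 B=10)
  10. pour(A -> B) -> (A=6 B=11)
  11. empty(B) -> (A=6 B=0)
  12. pour(A -> B) -> (A=0 B=6)
  13. fill(A) -> (A=7 B=6)
  14. pour(A -> B) -> (A=2 B=11)
  15. empty(B) -> (A=2 B=0)
  16. pour(A -> B) -> (A=0 B=2)
  17. fill(A) -> (A=7 B=2)
Target reached → yes.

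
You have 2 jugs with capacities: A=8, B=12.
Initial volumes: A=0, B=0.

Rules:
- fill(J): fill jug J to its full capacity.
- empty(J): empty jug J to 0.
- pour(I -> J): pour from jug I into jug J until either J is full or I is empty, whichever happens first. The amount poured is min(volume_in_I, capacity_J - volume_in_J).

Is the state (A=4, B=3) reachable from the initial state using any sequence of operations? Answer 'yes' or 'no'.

Answer: no

Derivation:
BFS explored all 10 reachable states.
Reachable set includes: (0,0), (0,4), (0,8), (0,12), (4,0), (4,12), (8,0), (8,4), (8,8), (8,12)
Target (A=4, B=3) not in reachable set → no.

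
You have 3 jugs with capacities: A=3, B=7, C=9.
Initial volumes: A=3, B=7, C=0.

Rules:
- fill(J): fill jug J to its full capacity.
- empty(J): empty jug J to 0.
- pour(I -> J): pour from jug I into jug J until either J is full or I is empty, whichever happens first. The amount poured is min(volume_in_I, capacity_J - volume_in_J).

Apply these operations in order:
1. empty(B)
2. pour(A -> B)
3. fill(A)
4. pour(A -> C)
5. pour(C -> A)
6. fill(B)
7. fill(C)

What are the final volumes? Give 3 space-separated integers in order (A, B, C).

Answer: 3 7 9

Derivation:
Step 1: empty(B) -> (A=3 B=0 C=0)
Step 2: pour(A -> B) -> (A=0 B=3 C=0)
Step 3: fill(A) -> (A=3 B=3 C=0)
Step 4: pour(A -> C) -> (A=0 B=3 C=3)
Step 5: pour(C -> A) -> (A=3 B=3 C=0)
Step 6: fill(B) -> (A=3 B=7 C=0)
Step 7: fill(C) -> (A=3 B=7 C=9)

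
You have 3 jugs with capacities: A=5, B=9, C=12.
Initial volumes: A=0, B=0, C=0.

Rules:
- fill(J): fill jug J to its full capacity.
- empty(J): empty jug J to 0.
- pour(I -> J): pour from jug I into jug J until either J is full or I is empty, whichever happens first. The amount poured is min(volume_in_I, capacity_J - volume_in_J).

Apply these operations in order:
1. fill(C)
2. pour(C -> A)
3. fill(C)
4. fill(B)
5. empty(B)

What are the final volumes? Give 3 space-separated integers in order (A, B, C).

Step 1: fill(C) -> (A=0 B=0 C=12)
Step 2: pour(C -> A) -> (A=5 B=0 C=7)
Step 3: fill(C) -> (A=5 B=0 C=12)
Step 4: fill(B) -> (A=5 B=9 C=12)
Step 5: empty(B) -> (A=5 B=0 C=12)

Answer: 5 0 12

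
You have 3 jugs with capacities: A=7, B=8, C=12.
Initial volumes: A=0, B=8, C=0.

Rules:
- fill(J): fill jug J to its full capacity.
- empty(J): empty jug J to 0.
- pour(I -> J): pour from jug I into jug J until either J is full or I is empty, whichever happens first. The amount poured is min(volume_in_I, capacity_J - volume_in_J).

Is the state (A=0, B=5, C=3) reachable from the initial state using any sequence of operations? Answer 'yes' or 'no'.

Answer: yes

Derivation:
BFS from (A=0, B=8, C=0):
  1. fill(A) -> (A=7 B=8 C=0)
  2. pour(A -> C) -> (A=0 B=8 C=7)
  3. pour(B -> C) -> (A=0 B=3 C=12)
  4. pour(C -> A) -> (A=7 B=3 C=5)
  5. empty(A) -> (A=0 B=3 C=5)
  6. pour(B -> A) -> (A=3 B=0 C=5)
  7. pour(C -> B) -> (A=3 B=5 C=0)
  8. pour(A -> C) -> (A=0 B=5 C=3)
Target reached → yes.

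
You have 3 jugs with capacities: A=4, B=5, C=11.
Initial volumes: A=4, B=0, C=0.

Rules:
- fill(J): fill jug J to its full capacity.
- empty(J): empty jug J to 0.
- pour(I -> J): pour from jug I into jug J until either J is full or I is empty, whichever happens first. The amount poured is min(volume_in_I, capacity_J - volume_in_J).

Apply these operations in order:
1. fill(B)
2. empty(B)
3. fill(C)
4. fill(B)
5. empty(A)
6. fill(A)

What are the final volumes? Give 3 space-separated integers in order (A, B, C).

Answer: 4 5 11

Derivation:
Step 1: fill(B) -> (A=4 B=5 C=0)
Step 2: empty(B) -> (A=4 B=0 C=0)
Step 3: fill(C) -> (A=4 B=0 C=11)
Step 4: fill(B) -> (A=4 B=5 C=11)
Step 5: empty(A) -> (A=0 B=5 C=11)
Step 6: fill(A) -> (A=4 B=5 C=11)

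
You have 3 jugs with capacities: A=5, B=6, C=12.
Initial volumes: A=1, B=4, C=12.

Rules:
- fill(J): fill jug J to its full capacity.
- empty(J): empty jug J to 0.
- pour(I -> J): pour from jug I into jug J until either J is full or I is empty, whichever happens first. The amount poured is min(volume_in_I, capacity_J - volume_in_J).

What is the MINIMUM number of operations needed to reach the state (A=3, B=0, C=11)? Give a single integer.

BFS from (A=1, B=4, C=12). One shortest path:
  1. fill(A) -> (A=5 B=4 C=12)
  2. empty(C) -> (A=5 B=4 C=0)
  3. pour(A -> C) -> (A=0 B=4 C=5)
  4. fill(A) -> (A=5 B=4 C=5)
  5. pour(A -> B) -> (A=3 B=6 C=5)
  6. pour(B -> C) -> (A=3 B=0 C=11)
Reached target in 6 moves.

Answer: 6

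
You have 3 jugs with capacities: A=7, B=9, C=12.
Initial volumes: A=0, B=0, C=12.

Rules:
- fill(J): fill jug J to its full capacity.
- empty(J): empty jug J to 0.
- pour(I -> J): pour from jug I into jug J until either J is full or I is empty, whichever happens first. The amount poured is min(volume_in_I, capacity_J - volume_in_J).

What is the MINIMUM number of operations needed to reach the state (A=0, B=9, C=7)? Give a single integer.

BFS from (A=0, B=0, C=12). One shortest path:
  1. fill(A) -> (A=7 B=0 C=12)
  2. fill(B) -> (A=7 B=9 C=12)
  3. empty(C) -> (A=7 B=9 C=0)
  4. pour(A -> C) -> (A=0 B=9 C=7)
Reached target in 4 moves.

Answer: 4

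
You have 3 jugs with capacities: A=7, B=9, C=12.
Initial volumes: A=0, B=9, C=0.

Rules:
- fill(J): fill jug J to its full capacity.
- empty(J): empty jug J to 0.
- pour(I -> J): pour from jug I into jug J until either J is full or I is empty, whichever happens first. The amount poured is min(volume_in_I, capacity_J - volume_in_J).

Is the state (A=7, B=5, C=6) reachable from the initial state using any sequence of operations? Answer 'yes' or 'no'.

Answer: yes

Derivation:
BFS from (A=0, B=9, C=0):
  1. pour(B -> C) -> (A=0 B=0 C=9)
  2. fill(B) -> (A=0 B=9 C=9)
  3. pour(B -> C) -> (A=0 B=6 C=12)
  4. pour(C -> A) -> (A=7 B=6 C=5)
  5. empty(A) -> (A=0 B=6 C=5)
  6. pour(B -> A) -> (A=6 B=0 C=5)
  7. pour(C -> B) -> (A=6 B=5 C=0)
  8. pour(A -> C) -> (A=0 B=5 C=6)
  9. fill(A) -> (A=7 B=5 C=6)
Target reached → yes.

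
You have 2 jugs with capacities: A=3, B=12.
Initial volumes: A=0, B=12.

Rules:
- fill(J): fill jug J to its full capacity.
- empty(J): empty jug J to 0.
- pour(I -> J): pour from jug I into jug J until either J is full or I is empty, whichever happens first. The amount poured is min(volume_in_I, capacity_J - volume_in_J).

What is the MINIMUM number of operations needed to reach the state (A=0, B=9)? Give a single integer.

BFS from (A=0, B=12). One shortest path:
  1. pour(B -> A) -> (A=3 B=9)
  2. empty(A) -> (A=0 B=9)
Reached target in 2 moves.

Answer: 2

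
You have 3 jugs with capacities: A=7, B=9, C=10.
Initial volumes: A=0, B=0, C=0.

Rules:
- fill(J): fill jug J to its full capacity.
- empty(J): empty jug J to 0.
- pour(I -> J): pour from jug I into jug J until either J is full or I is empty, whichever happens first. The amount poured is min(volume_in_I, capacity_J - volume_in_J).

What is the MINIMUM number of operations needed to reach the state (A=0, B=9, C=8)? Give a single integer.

Answer: 4

Derivation:
BFS from (A=0, B=0, C=0). One shortest path:
  1. fill(A) -> (A=7 B=0 C=0)
  2. fill(C) -> (A=7 B=0 C=10)
  3. pour(A -> B) -> (A=0 B=7 C=10)
  4. pour(C -> B) -> (A=0 B=9 C=8)
Reached target in 4 moves.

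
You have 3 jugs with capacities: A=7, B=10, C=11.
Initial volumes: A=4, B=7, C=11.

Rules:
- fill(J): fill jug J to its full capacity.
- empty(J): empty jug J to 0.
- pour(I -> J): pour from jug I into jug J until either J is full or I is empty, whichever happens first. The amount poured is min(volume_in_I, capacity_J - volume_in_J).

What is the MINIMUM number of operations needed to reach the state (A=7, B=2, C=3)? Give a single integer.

Answer: 7

Derivation:
BFS from (A=4, B=7, C=11). One shortest path:
  1. pour(A -> B) -> (A=1 B=10 C=11)
  2. empty(B) -> (A=1 B=0 C=11)
  3. pour(C -> B) -> (A=1 B=10 C=1)
  4. pour(C -> A) -> (A=2 B=10 C=0)
  5. pour(B -> C) -> (A=2 B=0 C=10)
  6. pour(A -> B) -> (A=0 B=2 C=10)
  7. pour(C -> A) -> (A=7 B=2 C=3)
Reached target in 7 moves.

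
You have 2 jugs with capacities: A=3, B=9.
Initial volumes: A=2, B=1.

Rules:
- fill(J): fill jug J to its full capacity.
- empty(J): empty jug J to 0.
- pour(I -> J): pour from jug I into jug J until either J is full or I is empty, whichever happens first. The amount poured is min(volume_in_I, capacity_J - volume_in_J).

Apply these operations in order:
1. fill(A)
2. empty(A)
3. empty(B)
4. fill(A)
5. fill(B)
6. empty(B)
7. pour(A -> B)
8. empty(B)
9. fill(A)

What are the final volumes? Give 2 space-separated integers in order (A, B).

Step 1: fill(A) -> (A=3 B=1)
Step 2: empty(A) -> (A=0 B=1)
Step 3: empty(B) -> (A=0 B=0)
Step 4: fill(A) -> (A=3 B=0)
Step 5: fill(B) -> (A=3 B=9)
Step 6: empty(B) -> (A=3 B=0)
Step 7: pour(A -> B) -> (A=0 B=3)
Step 8: empty(B) -> (A=0 B=0)
Step 9: fill(A) -> (A=3 B=0)

Answer: 3 0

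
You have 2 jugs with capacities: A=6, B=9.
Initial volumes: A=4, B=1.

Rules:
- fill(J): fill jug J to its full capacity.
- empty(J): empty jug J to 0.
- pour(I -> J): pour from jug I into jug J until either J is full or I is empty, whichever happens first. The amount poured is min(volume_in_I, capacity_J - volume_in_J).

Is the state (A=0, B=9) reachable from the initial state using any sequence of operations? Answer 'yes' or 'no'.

BFS from (A=4, B=1):
  1. empty(A) -> (A=0 B=1)
  2. fill(B) -> (A=0 B=9)
Target reached → yes.

Answer: yes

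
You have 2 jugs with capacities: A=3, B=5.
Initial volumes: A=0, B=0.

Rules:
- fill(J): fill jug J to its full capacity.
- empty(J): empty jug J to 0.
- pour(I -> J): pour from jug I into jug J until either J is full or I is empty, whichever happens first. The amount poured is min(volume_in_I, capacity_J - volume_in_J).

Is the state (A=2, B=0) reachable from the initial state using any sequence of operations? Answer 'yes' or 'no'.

BFS from (A=0, B=0):
  1. fill(B) -> (A=0 B=5)
  2. pour(B -> A) -> (A=3 B=2)
  3. empty(A) -> (A=0 B=2)
  4. pour(B -> A) -> (A=2 B=0)
Target reached → yes.

Answer: yes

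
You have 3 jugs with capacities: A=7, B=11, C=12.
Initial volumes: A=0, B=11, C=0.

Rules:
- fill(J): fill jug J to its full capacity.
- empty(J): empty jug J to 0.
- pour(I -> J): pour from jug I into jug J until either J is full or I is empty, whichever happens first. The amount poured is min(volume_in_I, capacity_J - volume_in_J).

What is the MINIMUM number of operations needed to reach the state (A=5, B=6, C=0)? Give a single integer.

Answer: 6

Derivation:
BFS from (A=0, B=11, C=0). One shortest path:
  1. fill(A) -> (A=7 B=11 C=0)
  2. pour(A -> C) -> (A=0 B=11 C=7)
  3. pour(B -> C) -> (A=0 B=6 C=12)
  4. pour(C -> A) -> (A=7 B=6 C=5)
  5. empty(A) -> (A=0 B=6 C=5)
  6. pour(C -> A) -> (A=5 B=6 C=0)
Reached target in 6 moves.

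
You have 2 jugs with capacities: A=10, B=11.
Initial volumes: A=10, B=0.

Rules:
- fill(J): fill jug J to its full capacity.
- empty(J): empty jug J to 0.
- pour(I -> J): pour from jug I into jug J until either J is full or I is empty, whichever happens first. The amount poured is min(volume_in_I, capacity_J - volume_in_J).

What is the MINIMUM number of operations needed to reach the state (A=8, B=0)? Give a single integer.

Answer: 8

Derivation:
BFS from (A=10, B=0). One shortest path:
  1. pour(A -> B) -> (A=0 B=10)
  2. fill(A) -> (A=10 B=10)
  3. pour(A -> B) -> (A=9 B=11)
  4. empty(B) -> (A=9 B=0)
  5. pour(A -> B) -> (A=0 B=9)
  6. fill(A) -> (A=10 B=9)
  7. pour(A -> B) -> (A=8 B=11)
  8. empty(B) -> (A=8 B=0)
Reached target in 8 moves.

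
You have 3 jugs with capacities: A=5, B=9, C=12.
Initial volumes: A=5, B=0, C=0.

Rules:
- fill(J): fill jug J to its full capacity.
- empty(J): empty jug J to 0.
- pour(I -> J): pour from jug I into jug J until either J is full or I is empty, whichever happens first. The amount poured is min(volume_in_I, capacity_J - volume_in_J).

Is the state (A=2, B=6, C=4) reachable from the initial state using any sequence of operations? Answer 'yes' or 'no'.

Answer: no

Derivation:
BFS explored all 428 reachable states.
Reachable set includes: (0,0,0), (0,0,1), (0,0,2), (0,0,3), (0,0,4), (0,0,5), (0,0,6), (0,0,7), (0,0,8), (0,0,9), (0,0,10), (0,0,11) ...
Target (A=2, B=6, C=4) not in reachable set → no.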